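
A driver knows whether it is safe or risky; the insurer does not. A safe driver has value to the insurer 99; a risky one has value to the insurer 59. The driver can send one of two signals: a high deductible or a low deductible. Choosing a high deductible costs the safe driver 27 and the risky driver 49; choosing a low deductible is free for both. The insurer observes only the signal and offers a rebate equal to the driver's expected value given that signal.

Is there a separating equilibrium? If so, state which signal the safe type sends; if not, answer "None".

high deductible

Try safe → high deductible, risky → low deductible:
  Under separation the insurer infers type exactly: high deductible → safe (pays 99), low deductible → risky (pays 59).
  Safe: high deductible gives 99 − 27 = 72; low deductible gives 59 − 0 = 59. No deviation. ✓
  Risky: low deductible gives 59 − 0 = 59; high deductible gives 99 − 49 = 50. No deviation. ✓
Both hold — the safe type sends high deductible.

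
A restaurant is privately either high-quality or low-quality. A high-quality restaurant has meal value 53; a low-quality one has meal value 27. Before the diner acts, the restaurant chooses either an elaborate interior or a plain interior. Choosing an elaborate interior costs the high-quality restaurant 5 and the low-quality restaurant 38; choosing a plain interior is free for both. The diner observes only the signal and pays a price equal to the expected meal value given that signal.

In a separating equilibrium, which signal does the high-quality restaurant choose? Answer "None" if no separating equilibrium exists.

elaborate interior

Try high-quality → elaborate interior, low-quality → plain interior:
  If types separate, elaborate interior earns payment 53 and plain interior earns 27.
  High-quality: elaborate interior gives 53 − 5 = 48; plain interior gives 27 − 0 = 27. No deviation. ✓
  Low-quality: plain interior gives 27 − 0 = 27; elaborate interior gives 53 − 38 = 15. No deviation. ✓
Both hold — the high-quality type sends elaborate interior.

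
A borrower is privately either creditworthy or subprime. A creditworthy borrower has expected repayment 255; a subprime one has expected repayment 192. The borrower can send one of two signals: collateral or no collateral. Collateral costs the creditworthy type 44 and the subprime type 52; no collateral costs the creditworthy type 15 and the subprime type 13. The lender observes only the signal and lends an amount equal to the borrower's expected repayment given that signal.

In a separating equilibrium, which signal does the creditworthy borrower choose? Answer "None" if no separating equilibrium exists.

Try creditworthy → collateral, subprime → no collateral:
  If types separate, collateral earns payment 255 and no collateral earns 192.
  Creditworthy: collateral gives 255 − 44 = 211; no collateral gives 192 − 15 = 177. No deviation. ✓
  Subprime: no collateral gives 192 − 13 = 179; collateral gives 255 − 52 = 203. Would deviate. ✗
Try creditworthy → no collateral, subprime → collateral:
  If types separate, no collateral earns payment 255 and collateral earns 192.
  Creditworthy: no collateral gives 255 − 15 = 240; collateral gives 192 − 44 = 148. No deviation. ✓
  Subprime: collateral gives 192 − 52 = 140; no collateral gives 255 − 13 = 242. Would deviate. ✗
Neither assignment is incentive-compatible.

None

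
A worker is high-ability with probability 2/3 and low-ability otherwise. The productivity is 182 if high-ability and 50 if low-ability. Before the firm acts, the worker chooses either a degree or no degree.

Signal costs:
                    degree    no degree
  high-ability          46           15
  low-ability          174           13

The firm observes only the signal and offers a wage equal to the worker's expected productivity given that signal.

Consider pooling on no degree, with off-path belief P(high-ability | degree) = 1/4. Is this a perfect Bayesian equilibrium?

On the equilibrium path (no degree) the firm holds the prior 2/3 and pays 2/3·182 + 1/3·50 = 138. Off-path (degree) belief 1/4 gives 1/4·182 + 3/4·50 = 83.
High-ability: no degree gives 138 − 15 = 123; degree gives 83 − 46 = 37. Stays. ✓
Low-ability: no degree gives 138 − 13 = 125; degree gives 83 − 174 = -91. Stays. ✓
Beliefs are Bayes-consistent on-path and both types best-respond.

Yes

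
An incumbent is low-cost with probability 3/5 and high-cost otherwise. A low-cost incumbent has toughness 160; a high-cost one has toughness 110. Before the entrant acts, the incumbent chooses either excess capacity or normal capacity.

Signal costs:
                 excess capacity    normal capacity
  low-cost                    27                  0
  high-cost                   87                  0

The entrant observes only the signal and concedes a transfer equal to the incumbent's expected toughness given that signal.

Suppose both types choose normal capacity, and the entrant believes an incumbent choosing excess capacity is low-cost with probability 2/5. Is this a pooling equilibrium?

Yes

At the pooled signal (normal capacity) the entrant holds the prior 3/5 and pays 3/5·160 + 2/5·110 = 140. Off-path (excess capacity) belief 2/5 gives 2/5·160 + 3/5·110 = 130.
Low-cost: normal capacity gives 140 − 0 = 140; excess capacity gives 130 − 27 = 103. Stays. ✓
High-cost: normal capacity gives 140 − 0 = 140; excess capacity gives 130 − 87 = 43. Stays. ✓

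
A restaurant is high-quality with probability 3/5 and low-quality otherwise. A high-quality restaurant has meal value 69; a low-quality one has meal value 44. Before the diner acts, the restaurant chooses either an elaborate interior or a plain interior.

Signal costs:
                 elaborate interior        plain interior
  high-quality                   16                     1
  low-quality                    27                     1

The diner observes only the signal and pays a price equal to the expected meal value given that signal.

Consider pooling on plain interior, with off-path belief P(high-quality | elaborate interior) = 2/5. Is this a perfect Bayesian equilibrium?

At the pooled signal (plain interior) the diner holds the prior 3/5 and pays 3/5·69 + 2/5·44 = 59. Off-path (elaborate interior) belief 2/5 gives 2/5·69 + 3/5·44 = 54.
High-quality: plain interior gives 59 − 1 = 58; elaborate interior gives 54 − 16 = 38. Stays. ✓
Low-quality: plain interior gives 59 − 1 = 58; elaborate interior gives 54 − 27 = 27. Stays. ✓

Yes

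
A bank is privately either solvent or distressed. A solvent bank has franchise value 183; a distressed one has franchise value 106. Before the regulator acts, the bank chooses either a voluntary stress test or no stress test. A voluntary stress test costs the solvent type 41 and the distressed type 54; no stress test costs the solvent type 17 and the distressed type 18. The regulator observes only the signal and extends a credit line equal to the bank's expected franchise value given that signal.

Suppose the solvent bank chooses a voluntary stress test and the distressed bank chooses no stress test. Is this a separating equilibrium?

No

If types separate, stress test earns payment 183 and no stress test earns 106.
Solvent: stress test gives 183 − 41 = 142; no stress test gives 106 − 17 = 89. No deviation. ✓
Distressed: no stress test gives 106 − 18 = 88; stress test gives 183 − 54 = 129. Would deviate. ✗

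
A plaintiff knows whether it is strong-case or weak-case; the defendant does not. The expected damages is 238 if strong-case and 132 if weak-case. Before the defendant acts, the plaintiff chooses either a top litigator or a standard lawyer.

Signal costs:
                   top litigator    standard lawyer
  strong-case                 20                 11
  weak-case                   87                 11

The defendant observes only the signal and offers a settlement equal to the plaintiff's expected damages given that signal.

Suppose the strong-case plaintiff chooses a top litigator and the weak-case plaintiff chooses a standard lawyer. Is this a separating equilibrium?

If types separate, top litigator earns payment 238 and standard lawyer earns 132.
Strong-case: top litigator gives 238 − 20 = 218; standard lawyer gives 132 − 11 = 121. No deviation. ✓
Weak-case: standard lawyer gives 132 − 11 = 121; top litigator gives 238 − 87 = 151. Would deviate. ✗

No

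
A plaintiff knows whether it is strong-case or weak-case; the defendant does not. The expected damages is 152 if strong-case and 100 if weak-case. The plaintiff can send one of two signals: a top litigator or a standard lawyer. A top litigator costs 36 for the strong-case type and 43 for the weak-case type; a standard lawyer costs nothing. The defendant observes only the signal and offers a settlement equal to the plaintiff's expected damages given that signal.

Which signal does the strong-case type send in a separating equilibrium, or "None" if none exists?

Try strong-case → top litigator, weak-case → standard lawyer:
  If types separate, top litigator earns payment 152 and standard lawyer earns 100.
  Strong-case: top litigator gives 152 − 36 = 116; standard lawyer gives 100 − 0 = 100. No deviation. ✓
  Weak-case: standard lawyer gives 100 − 0 = 100; top litigator gives 152 − 43 = 109. Would deviate. ✗
Try strong-case → standard lawyer, weak-case → top litigator:
  If types separate, standard lawyer earns payment 152 and top litigator earns 100.
  Strong-case: standard lawyer gives 152 − 0 = 152; top litigator gives 100 − 36 = 64. No deviation. ✓
  Weak-case: top litigator gives 100 − 43 = 57; standard lawyer gives 152 − 0 = 152. Would deviate. ✗
Neither assignment is incentive-compatible.

None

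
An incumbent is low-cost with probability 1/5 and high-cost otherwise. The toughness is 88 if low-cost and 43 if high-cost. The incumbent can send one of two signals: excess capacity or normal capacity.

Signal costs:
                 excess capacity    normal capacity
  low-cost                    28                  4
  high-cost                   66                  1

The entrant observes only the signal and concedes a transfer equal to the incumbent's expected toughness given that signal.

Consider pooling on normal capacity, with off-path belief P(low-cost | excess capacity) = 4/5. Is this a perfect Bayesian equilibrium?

No

At the pooled signal (normal capacity) the entrant holds the prior 1/5 and pays 1/5·88 + 4/5·43 = 52. Off-path (excess capacity) belief 4/5 gives 4/5·88 + 1/5·43 = 79.
Low-cost: normal capacity gives 52 − 4 = 48; excess capacity gives 79 − 28 = 51. Deviates. ✗
High-cost: normal capacity gives 52 − 1 = 51; excess capacity gives 79 − 66 = 13. Stays. ✓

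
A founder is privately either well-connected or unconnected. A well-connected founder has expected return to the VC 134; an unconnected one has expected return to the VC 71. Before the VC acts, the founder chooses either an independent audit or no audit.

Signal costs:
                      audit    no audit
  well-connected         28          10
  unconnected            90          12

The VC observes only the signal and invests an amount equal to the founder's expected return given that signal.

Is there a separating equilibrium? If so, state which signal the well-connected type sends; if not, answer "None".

Try well-connected → audit, unconnected → no audit:
  If types separate, audit earns payment 134 and no audit earns 71.
  Well-connected: audit gives 134 − 28 = 106; no audit gives 71 − 10 = 61. No deviation. ✓
  Unconnected: no audit gives 71 − 12 = 59; audit gives 134 − 90 = 44. No deviation. ✓
Both hold — the well-connected type sends audit.

audit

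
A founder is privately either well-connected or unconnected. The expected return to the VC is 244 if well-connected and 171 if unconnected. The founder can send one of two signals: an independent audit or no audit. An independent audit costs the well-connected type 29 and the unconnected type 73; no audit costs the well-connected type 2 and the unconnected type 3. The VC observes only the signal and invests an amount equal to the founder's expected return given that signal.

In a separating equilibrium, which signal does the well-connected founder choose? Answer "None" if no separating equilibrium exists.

None

Try well-connected → audit, unconnected → no audit:
  Under separation the VC infers type exactly: audit → well-connected (pays 244), no audit → unconnected (pays 171).
  Well-connected: audit gives 244 − 29 = 215; no audit gives 171 − 2 = 169. No deviation. ✓
  Unconnected: no audit gives 171 − 3 = 168; audit gives 244 − 73 = 171. Would deviate. ✗
Try well-connected → no audit, unconnected → audit:
  Under separation the VC infers type exactly: no audit → well-connected (pays 244), audit → unconnected (pays 171).
  Well-connected: no audit gives 244 − 2 = 242; audit gives 171 − 29 = 142. No deviation. ✓
  Unconnected: audit gives 171 − 73 = 98; no audit gives 244 − 3 = 241. Would deviate. ✗
Neither assignment is incentive-compatible.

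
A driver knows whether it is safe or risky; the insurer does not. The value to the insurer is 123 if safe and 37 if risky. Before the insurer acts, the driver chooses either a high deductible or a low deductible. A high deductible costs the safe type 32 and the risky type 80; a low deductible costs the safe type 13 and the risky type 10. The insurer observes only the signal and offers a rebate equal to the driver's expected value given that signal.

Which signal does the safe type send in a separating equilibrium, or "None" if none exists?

Try safe → high deductible, risky → low deductible:
  If types separate, high deductible earns payment 123 and low deductible earns 37.
  Safe: high deductible gives 123 − 32 = 91; low deductible gives 37 − 13 = 24. No deviation. ✓
  Risky: low deductible gives 37 − 10 = 27; high deductible gives 123 − 80 = 43. Would deviate. ✗
Try safe → low deductible, risky → high deductible:
  If types separate, low deductible earns payment 123 and high deductible earns 37.
  Safe: low deductible gives 123 − 13 = 110; high deductible gives 37 − 32 = 5. No deviation. ✓
  Risky: high deductible gives 37 − 80 = -43; low deductible gives 123 − 10 = 113. Would deviate. ✗
Neither assignment is incentive-compatible.

None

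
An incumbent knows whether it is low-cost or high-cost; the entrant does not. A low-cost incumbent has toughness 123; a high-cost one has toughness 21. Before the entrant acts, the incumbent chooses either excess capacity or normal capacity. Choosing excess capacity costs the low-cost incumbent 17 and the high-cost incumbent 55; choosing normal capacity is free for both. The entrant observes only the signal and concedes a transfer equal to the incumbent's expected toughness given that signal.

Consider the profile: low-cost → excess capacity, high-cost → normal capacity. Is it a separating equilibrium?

No

Under separation the entrant infers type exactly: excess capacity → low-cost (pays 123), normal capacity → high-cost (pays 21).
Low-cost: excess capacity gives 123 − 17 = 106; normal capacity gives 21 − 0 = 21. No deviation. ✓
High-cost: normal capacity gives 21 − 0 = 21; excess capacity gives 123 − 55 = 68. Would deviate. ✗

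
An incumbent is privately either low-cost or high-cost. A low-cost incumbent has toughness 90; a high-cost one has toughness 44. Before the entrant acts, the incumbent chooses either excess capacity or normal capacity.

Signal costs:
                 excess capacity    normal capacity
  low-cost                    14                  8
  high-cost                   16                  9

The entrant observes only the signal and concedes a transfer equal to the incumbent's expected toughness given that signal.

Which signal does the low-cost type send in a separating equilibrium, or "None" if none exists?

Try low-cost → excess capacity, high-cost → normal capacity:
  Under separation the entrant infers type exactly: excess capacity → low-cost (pays 90), normal capacity → high-cost (pays 44).
  Low-cost: excess capacity gives 90 − 14 = 76; normal capacity gives 44 − 8 = 36. No deviation. ✓
  High-cost: normal capacity gives 44 − 9 = 35; excess capacity gives 90 − 16 = 74. Would deviate. ✗
Try low-cost → normal capacity, high-cost → excess capacity:
  Under separation the entrant infers type exactly: normal capacity → low-cost (pays 90), excess capacity → high-cost (pays 44).
  Low-cost: normal capacity gives 90 − 8 = 82; excess capacity gives 44 − 14 = 30. No deviation. ✓
  High-cost: excess capacity gives 44 − 16 = 28; normal capacity gives 90 − 9 = 81. Would deviate. ✗
Neither assignment is incentive-compatible.

None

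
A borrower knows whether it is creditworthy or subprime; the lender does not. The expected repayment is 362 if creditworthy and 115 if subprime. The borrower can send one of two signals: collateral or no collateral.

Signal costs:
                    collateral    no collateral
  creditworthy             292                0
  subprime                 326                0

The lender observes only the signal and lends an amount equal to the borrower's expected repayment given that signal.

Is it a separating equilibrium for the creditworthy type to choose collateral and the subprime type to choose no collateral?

No

Under separation the lender infers type exactly: collateral → creditworthy (pays 362), no collateral → subprime (pays 115).
Creditworthy: collateral gives 362 − 292 = 70; no collateral gives 115 − 0 = 115. Would deviate. ✗
Subprime: no collateral gives 115 − 0 = 115; collateral gives 362 − 326 = 36. No deviation. ✓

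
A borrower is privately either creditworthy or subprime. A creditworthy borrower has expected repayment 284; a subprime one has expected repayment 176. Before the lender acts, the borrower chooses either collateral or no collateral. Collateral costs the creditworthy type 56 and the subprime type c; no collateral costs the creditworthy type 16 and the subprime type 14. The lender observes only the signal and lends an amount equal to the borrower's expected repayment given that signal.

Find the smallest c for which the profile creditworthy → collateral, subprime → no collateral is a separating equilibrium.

Under separation: collateral → creditworthy (pays 284); no collateral → subprime (pays 176).
Creditworthy: 284 − 56 = 228 ≥ 176 − 16 = 160. Holds regardless of c. ✓
Subprime: 176 − 14 ≥ 284 − c, so c ≥ 284 − 162 = 122.

122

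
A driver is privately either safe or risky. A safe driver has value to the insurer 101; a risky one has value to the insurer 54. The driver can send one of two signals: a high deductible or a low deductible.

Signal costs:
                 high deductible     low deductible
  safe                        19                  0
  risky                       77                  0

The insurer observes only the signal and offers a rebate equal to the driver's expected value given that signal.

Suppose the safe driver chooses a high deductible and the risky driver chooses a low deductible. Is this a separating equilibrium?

Under separation the insurer infers type exactly: high deductible → safe (pays 101), low deductible → risky (pays 54).
Safe: high deductible gives 101 − 19 = 82; low deductible gives 54 − 0 = 54. No deviation. ✓
Risky: low deductible gives 54 − 0 = 54; high deductible gives 101 − 77 = 24. No deviation. ✓
Neither type gains from mimicking the other.

Yes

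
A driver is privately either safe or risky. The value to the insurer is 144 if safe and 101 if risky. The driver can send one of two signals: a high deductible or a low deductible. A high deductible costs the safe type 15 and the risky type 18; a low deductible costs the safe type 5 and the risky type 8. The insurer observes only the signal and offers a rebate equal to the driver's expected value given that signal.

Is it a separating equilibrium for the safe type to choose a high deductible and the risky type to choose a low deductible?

Under separation the insurer infers type exactly: high deductible → safe (pays 144), low deductible → risky (pays 101).
Safe: high deductible gives 144 − 15 = 129; low deductible gives 101 − 5 = 96. No deviation. ✓
Risky: low deductible gives 101 − 8 = 93; high deductible gives 144 − 18 = 126. Would deviate. ✗

No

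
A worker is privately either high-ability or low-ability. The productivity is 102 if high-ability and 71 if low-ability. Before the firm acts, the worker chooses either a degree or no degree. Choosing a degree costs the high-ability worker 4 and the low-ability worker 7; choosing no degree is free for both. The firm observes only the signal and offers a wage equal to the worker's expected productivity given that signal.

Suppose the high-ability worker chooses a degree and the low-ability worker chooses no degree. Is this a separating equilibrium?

No

Under separation the firm infers type exactly: degree → high-ability (pays 102), no degree → low-ability (pays 71).
High-ability: degree gives 102 − 4 = 98; no degree gives 71 − 0 = 71. No deviation. ✓
Low-ability: no degree gives 71 − 0 = 71; degree gives 102 − 7 = 95. Would deviate. ✗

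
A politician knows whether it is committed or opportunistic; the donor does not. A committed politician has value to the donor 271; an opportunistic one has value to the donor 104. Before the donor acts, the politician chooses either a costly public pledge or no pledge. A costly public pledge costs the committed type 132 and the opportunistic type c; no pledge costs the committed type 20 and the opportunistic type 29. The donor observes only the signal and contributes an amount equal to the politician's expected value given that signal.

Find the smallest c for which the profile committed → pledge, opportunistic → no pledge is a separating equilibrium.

196

Under separation: pledge → committed (pays 271); no pledge → opportunistic (pays 104).
Committed: 271 − 132 = 139 ≥ 104 − 20 = 84. Holds regardless of c. ✓
Opportunistic: 104 − 29 ≥ 271 − c, so c ≥ 271 − 75 = 196.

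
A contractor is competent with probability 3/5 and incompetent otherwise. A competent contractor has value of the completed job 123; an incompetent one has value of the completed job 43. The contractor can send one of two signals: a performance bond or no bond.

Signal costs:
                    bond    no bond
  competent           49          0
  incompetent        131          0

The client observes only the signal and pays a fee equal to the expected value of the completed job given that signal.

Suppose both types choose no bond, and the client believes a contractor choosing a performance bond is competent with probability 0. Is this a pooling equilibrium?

Yes

At the pooled signal (no bond) the client holds the prior 3/5 and pays 3/5·123 + 2/5·43 = 91. Off-path (bond) belief 0 gives 0·123 + 1·43 = 43.
Competent: no bond gives 91 − 0 = 91; bond gives 43 − 49 = -6. Stays. ✓
Incompetent: no bond gives 91 − 0 = 91; bond gives 43 − 131 = -88. Stays. ✓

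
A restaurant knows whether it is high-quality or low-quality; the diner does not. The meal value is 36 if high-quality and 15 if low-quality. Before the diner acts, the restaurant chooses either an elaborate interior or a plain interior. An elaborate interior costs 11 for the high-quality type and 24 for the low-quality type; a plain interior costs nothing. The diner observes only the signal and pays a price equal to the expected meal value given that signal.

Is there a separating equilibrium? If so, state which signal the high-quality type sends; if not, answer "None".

Try high-quality → elaborate interior, low-quality → plain interior:
  If types separate, elaborate interior earns payment 36 and plain interior earns 15.
  High-quality: elaborate interior gives 36 − 11 = 25; plain interior gives 15 − 0 = 15. No deviation. ✓
  Low-quality: plain interior gives 15 − 0 = 15; elaborate interior gives 36 − 24 = 12. No deviation. ✓
Both hold — the high-quality type sends elaborate interior.

elaborate interior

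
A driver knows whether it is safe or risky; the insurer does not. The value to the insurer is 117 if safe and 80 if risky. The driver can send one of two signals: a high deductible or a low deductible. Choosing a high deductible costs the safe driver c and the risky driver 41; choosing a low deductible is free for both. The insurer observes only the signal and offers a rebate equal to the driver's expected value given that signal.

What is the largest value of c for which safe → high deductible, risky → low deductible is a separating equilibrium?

37

Under separation: high deductible → safe (pays 117); low deductible → risky (pays 80).
Risky: 80 − 0 = 80 ≥ 117 − 41 = 76. Holds regardless of c. ✓
Safe: 117 − c ≥ 80 − 0, so c ≤ 117 − 80 = 37.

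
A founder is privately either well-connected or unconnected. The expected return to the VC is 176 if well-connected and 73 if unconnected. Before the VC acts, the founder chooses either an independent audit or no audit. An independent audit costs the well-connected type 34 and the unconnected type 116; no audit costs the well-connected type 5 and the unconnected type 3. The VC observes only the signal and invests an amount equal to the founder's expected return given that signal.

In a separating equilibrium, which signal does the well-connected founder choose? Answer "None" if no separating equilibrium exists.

Try well-connected → audit, unconnected → no audit:
  Under separation the VC infers type exactly: audit → well-connected (pays 176), no audit → unconnected (pays 73).
  Well-connected: audit gives 176 − 34 = 142; no audit gives 73 − 5 = 68. No deviation. ✓
  Unconnected: no audit gives 73 − 3 = 70; audit gives 176 − 116 = 60. No deviation. ✓
Both hold — the well-connected type sends audit.

audit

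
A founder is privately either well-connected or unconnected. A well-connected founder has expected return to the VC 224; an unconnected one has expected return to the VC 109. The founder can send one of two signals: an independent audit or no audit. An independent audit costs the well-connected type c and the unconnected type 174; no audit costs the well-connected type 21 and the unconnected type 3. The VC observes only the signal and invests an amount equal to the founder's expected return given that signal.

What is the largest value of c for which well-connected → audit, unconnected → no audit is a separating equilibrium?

136

Under separation: audit → well-connected (pays 224); no audit → unconnected (pays 109).
Unconnected: 109 − 3 = 106 ≥ 224 − 174 = 50. Holds regardless of c. ✓
Well-connected: 224 − c ≥ 109 − 21, so c ≤ 224 − 88 = 136.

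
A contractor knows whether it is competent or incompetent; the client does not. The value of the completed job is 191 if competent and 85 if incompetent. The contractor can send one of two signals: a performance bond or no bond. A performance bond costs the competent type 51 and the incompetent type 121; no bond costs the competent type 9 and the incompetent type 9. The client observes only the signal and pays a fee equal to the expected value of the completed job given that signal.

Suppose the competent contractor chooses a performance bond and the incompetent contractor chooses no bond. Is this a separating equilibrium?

If types separate, bond earns payment 191 and no bond earns 85.
Competent: bond gives 191 − 51 = 140; no bond gives 85 − 9 = 76. No deviation. ✓
Incompetent: no bond gives 85 − 9 = 76; bond gives 191 − 121 = 70. No deviation. ✓
Both incentive constraints hold.

Yes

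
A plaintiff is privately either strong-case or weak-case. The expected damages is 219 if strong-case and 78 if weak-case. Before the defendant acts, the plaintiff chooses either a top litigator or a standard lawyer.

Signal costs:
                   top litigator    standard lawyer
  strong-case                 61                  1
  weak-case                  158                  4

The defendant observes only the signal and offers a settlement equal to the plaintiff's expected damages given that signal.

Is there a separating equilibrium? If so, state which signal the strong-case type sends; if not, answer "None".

top litigator

Try strong-case → top litigator, weak-case → standard lawyer:
  Under separation the defendant infers type exactly: top litigator → strong-case (pays 219), standard lawyer → weak-case (pays 78).
  Strong-case: top litigator gives 219 − 61 = 158; standard lawyer gives 78 − 1 = 77. No deviation. ✓
  Weak-case: standard lawyer gives 78 − 4 = 74; top litigator gives 219 − 158 = 61. No deviation. ✓
Both hold — the strong-case type sends top litigator.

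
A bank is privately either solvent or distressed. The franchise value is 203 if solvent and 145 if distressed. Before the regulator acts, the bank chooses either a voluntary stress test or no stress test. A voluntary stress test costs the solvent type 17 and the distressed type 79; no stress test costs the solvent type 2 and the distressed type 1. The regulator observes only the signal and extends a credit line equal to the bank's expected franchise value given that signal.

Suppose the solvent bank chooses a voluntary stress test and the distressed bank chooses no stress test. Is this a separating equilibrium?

Yes

Under separation the regulator infers type exactly: stress test → solvent (pays 203), no stress test → distressed (pays 145).
Solvent: stress test gives 203 − 17 = 186; no stress test gives 145 − 2 = 143. No deviation. ✓
Distressed: no stress test gives 145 − 1 = 144; stress test gives 203 − 79 = 124. No deviation. ✓
Neither type gains from mimicking the other.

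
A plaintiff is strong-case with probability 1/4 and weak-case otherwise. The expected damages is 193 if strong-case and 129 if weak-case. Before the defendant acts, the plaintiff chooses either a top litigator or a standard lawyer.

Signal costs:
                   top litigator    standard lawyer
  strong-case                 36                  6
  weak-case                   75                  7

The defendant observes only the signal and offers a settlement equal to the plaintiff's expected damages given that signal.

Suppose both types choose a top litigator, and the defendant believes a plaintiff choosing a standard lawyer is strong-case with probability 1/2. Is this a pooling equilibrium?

No

On the equilibrium path (top litigator) the defendant holds the prior 1/4 and pays 1/4·193 + 3/4·129 = 145. Off-path (standard lawyer) belief 1/2 gives 1/2·193 + 1/2·129 = 161.
Strong-case: top litigator gives 145 − 36 = 109; standard lawyer gives 161 − 6 = 155. Deviates. ✗
Weak-case: top litigator gives 145 − 75 = 70; standard lawyer gives 161 − 7 = 154. Deviates. ✗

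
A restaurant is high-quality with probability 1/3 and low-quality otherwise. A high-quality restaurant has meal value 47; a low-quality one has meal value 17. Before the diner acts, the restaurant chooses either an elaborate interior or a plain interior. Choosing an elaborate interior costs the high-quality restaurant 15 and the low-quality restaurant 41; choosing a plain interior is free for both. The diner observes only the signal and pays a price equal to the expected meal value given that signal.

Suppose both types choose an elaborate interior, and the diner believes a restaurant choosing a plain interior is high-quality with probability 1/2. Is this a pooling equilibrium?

No

At the pooled signal (elaborate interior) the diner holds the prior 1/3 and pays 1/3·47 + 2/3·17 = 27. Off-path (plain interior) belief 1/2 gives 1/2·47 + 1/2·17 = 32.
High-quality: elaborate interior gives 27 − 15 = 12; plain interior gives 32 − 0 = 32. Deviates. ✗
Low-quality: elaborate interior gives 27 − 41 = -14; plain interior gives 32 − 0 = 32. Deviates. ✗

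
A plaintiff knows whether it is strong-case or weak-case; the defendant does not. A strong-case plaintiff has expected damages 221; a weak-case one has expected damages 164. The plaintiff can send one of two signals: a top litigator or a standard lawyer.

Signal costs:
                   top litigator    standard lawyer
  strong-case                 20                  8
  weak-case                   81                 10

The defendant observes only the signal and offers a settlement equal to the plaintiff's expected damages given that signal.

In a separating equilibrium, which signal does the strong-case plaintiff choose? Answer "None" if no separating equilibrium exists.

top litigator

Try strong-case → top litigator, weak-case → standard lawyer:
  Under separation the defendant infers type exactly: top litigator → strong-case (pays 221), standard lawyer → weak-case (pays 164).
  Strong-case: top litigator gives 221 − 20 = 201; standard lawyer gives 164 − 8 = 156. No deviation. ✓
  Weak-case: standard lawyer gives 164 − 10 = 154; top litigator gives 221 − 81 = 140. No deviation. ✓
Both hold — the strong-case type sends top litigator.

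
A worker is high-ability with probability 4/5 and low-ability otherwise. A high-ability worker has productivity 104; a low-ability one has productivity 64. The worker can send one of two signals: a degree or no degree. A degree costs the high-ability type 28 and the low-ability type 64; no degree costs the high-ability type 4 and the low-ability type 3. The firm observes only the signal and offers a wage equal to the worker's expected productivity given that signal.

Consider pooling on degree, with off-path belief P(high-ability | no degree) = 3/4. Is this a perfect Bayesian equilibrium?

On the equilibrium path (degree) the firm holds the prior 4/5 and pays 4/5·104 + 1/5·64 = 96. Off-path (no degree) belief 3/4 gives 3/4·104 + 1/4·64 = 94.
High-ability: degree gives 96 − 28 = 68; no degree gives 94 − 4 = 90. Deviates. ✗
Low-ability: degree gives 96 − 64 = 32; no degree gives 94 − 3 = 91. Deviates. ✗

No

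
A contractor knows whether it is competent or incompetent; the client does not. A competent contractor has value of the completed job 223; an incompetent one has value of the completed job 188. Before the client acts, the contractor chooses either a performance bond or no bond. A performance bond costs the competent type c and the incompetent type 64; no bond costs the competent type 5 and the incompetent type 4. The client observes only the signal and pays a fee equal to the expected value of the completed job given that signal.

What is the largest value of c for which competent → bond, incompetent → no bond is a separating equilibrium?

40

Under separation: bond → competent (pays 223); no bond → incompetent (pays 188).
Incompetent: 188 − 4 = 184 ≥ 223 − 64 = 159. Holds regardless of c. ✓
Competent: 223 − c ≥ 188 − 5, so c ≤ 223 − 183 = 40.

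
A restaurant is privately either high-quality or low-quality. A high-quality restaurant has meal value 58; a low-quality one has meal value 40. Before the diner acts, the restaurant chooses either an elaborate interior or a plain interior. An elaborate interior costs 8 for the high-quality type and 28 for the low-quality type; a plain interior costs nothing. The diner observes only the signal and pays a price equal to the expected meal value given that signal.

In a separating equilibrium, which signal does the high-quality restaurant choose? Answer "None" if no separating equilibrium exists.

Try high-quality → elaborate interior, low-quality → plain interior:
  Under separation the diner infers type exactly: elaborate interior → high-quality (pays 58), plain interior → low-quality (pays 40).
  High-quality: elaborate interior gives 58 − 8 = 50; plain interior gives 40 − 0 = 40. No deviation. ✓
  Low-quality: plain interior gives 40 − 0 = 40; elaborate interior gives 58 − 28 = 30. No deviation. ✓
Both hold — the high-quality type sends elaborate interior.

elaborate interior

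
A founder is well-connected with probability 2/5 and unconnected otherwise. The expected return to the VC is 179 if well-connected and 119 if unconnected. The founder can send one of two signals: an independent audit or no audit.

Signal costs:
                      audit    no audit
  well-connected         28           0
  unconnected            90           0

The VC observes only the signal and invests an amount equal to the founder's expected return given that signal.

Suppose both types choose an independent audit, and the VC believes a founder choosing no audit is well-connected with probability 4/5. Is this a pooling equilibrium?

No

At the pooled signal (audit) the VC holds the prior 2/5 and pays 2/5·179 + 3/5·119 = 143. Off-path (no audit) belief 4/5 gives 4/5·179 + 1/5·119 = 167.
Well-connected: audit gives 143 − 28 = 115; no audit gives 167 − 0 = 167. Deviates. ✗
Unconnected: audit gives 143 − 90 = 53; no audit gives 167 − 0 = 167. Deviates. ✗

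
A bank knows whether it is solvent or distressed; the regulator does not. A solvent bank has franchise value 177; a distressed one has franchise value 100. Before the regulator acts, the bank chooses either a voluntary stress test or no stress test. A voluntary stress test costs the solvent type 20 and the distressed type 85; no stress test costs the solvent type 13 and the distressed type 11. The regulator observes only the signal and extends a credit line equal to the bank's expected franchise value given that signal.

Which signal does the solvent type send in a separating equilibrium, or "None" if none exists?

None

Try solvent → stress test, distressed → no stress test:
  If types separate, stress test earns payment 177 and no stress test earns 100.
  Solvent: stress test gives 177 − 20 = 157; no stress test gives 100 − 13 = 87. No deviation. ✓
  Distressed: no stress test gives 100 − 11 = 89; stress test gives 177 − 85 = 92. Would deviate. ✗
Try solvent → no stress test, distressed → stress test:
  If types separate, no stress test earns payment 177 and stress test earns 100.
  Solvent: no stress test gives 177 − 13 = 164; stress test gives 100 − 20 = 80. No deviation. ✓
  Distressed: stress test gives 100 − 85 = 15; no stress test gives 177 − 11 = 166. Would deviate. ✗
Neither assignment is incentive-compatible.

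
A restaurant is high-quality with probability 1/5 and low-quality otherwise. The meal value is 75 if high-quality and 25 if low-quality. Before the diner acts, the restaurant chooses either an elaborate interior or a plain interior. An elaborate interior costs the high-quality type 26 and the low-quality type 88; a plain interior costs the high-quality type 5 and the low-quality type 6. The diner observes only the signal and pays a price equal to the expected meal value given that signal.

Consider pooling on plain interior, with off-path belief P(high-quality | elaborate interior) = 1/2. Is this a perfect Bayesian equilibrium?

Yes

At the pooled signal (plain interior) the diner holds the prior 1/5 and pays 1/5·75 + 4/5·25 = 35. Off-path (elaborate interior) belief 1/2 gives 1/2·75 + 1/2·25 = 50.
High-quality: plain interior gives 35 − 5 = 30; elaborate interior gives 50 − 26 = 24. Stays. ✓
Low-quality: plain interior gives 35 − 6 = 29; elaborate interior gives 50 − 88 = -38. Stays. ✓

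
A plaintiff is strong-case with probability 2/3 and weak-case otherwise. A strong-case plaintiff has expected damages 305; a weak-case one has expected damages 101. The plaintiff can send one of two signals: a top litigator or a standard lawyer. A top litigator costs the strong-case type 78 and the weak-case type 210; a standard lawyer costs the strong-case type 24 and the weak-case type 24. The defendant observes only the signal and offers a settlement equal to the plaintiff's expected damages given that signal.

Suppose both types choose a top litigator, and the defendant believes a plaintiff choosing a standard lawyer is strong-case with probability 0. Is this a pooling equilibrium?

At the pooled signal (top litigator) the defendant holds the prior 2/3 and pays 2/3·305 + 1/3·101 = 237. Off-path (standard lawyer) belief 0 gives 0·305 + 1·101 = 101.
Strong-case: top litigator gives 237 − 78 = 159; standard lawyer gives 101 − 24 = 77. Stays. ✓
Weak-case: top litigator gives 237 − 210 = 27; standard lawyer gives 101 − 24 = 77. Deviates. ✗

No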